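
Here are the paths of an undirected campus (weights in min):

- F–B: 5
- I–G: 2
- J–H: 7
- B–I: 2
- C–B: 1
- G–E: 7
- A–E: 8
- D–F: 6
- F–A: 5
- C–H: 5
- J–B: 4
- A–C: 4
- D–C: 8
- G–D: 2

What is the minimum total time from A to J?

9 min

Enumerating some paths:
A - C - B - J: 4+1+4 = 9
A - C - H - J: 4+5+7 = 16
A - F - B - J: 5+5+4 = 14
The minimum is 9 min via A - C - B - J.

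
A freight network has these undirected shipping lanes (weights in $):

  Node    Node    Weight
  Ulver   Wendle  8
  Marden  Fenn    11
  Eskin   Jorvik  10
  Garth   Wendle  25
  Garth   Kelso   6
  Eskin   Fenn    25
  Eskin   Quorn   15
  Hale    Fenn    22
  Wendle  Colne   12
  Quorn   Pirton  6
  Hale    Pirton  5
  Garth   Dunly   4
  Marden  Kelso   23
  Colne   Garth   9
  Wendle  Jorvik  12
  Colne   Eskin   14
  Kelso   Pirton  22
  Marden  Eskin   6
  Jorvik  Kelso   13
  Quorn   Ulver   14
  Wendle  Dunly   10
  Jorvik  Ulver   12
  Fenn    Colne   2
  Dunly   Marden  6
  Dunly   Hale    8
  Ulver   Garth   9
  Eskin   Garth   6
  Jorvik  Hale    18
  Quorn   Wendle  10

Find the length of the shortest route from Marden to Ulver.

Enumerating some paths:
Marden - Dunly - Garth - Ulver: 6+4+9 = 19
Marden - Eskin - Garth - Ulver: 6+6+9 = 21
Marden - Dunly - Wendle - Ulver: 6+10+8 = 24
Cheapest is Marden - Dunly - Garth - Ulver at $19.

$19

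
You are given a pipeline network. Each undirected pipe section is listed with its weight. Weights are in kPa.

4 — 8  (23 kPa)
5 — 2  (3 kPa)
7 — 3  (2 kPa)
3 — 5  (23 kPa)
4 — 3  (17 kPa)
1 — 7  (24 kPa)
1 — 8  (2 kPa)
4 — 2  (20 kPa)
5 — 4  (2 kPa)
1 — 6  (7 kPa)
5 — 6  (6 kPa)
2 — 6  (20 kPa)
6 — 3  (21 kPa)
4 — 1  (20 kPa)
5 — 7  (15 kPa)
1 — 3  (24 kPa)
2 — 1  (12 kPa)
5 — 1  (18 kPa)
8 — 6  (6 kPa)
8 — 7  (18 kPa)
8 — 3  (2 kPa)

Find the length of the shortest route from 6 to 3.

Shortest distances from 6:
6: 0
5: 6  (via 6)
8: 6  (via 6)
1: 7  (via 6)
3: 8  (via 8)
Shortest route: 6–8–3 = 8 kPa.

8 kPa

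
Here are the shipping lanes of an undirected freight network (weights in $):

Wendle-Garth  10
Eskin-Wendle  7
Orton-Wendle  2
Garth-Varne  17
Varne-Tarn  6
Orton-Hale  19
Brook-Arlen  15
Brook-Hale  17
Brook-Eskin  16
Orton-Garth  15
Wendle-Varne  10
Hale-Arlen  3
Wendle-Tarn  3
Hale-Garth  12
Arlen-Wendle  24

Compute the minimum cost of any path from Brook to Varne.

$32

Candidate routes:
Brook–Hale–Garth–Varne: 17+12+17 = 46
Brook–Eskin–Wendle–Tarn–Varne: 16+7+3+6 = 32
Brook–Arlen–Hale–Garth–Varne: 15+3+12+17 = 47
Brook–Eskin–Wendle–Varne: 16+7+10 = 33
The minimum is $32 via Brook–Eskin–Wendle–Tarn–Varne.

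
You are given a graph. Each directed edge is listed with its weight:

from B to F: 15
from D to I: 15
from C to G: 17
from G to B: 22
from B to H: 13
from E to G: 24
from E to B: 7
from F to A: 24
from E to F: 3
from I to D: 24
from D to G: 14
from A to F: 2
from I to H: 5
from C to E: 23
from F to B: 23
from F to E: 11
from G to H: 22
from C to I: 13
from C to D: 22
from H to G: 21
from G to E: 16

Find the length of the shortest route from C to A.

Enumerating some paths:
C - E - B - F - A: 23+7+15+24 = 69
C - G - E - F - A: 17+16+3+24 = 60
C - E - F - A: 23+3+24 = 50
The minimum is 50 via C - E - F - A.

50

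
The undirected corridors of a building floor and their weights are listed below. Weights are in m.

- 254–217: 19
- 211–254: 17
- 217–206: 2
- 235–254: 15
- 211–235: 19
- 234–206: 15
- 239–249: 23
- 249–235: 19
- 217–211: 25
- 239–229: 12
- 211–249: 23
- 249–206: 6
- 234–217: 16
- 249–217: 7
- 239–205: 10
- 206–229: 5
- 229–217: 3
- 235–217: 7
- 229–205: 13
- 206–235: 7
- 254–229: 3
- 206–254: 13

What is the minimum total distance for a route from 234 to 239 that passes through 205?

42 m

Shortest 234→205: 234–217–229–205 = 32
Shortest 205→239: 205–239 = 10
Total via 205: 32 + 10 = 42 m.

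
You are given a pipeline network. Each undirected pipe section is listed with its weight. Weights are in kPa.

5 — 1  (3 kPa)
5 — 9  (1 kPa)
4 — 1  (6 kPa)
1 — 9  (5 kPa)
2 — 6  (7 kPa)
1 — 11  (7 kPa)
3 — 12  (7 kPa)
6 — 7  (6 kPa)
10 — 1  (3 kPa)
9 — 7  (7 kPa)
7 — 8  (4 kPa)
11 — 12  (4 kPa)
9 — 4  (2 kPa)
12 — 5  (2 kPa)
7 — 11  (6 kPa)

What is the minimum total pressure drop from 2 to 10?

Compare a few routes:
2–6–7–9–1–10: 7+6+7+5+3 = 28
2–6–7–9–5–1–10: 7+6+7+1+3+3 = 27
2–6–7–9–4–1–10: 7+6+7+2+6+3 = 31
2–6–7–11–1–10: 7+6+6+7+3 = 29
The minimum is 27 kPa via 2–6–7–9–5–1–10.

27 kPa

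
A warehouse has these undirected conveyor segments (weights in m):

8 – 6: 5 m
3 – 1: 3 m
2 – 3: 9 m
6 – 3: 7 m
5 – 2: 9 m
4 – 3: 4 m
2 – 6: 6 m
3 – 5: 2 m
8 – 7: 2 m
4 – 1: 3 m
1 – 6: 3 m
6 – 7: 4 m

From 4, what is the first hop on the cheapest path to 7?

1

Enumerating some paths:
4 → 1 → 6 → 7: 3+3+4 = 10
4 → 3 → 6 → 7: 4+7+4 = 15
4 → 3 → 1 → 6 → 7: 4+3+3+4 = 14
4 → 1 → 6 → 8 → 7: 3+3+5+2 = 13
The minimum is 10 m via 4 → 1 → 6 → 7.
So from 4 the first move is to 1.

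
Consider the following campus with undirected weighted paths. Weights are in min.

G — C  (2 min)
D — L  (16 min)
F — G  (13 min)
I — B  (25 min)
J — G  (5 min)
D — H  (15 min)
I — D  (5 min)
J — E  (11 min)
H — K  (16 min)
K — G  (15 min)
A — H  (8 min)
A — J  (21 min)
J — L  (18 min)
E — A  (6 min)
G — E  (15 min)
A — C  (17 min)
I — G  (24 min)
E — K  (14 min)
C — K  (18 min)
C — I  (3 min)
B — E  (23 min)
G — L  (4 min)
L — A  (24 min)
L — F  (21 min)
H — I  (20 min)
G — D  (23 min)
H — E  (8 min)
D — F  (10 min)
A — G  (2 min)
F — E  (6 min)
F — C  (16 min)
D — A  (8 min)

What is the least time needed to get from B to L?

Enumerating some paths:
B - E - G - L: 23+15+4 = 42
B - I - C - G - L: 25+3+2+4 = 34
B - E - J - G - L: 23+11+5+4 = 43
B - E - A - G - L: 23+6+2+4 = 35
The minimum is 34 min via B - I - C - G - L.

34 min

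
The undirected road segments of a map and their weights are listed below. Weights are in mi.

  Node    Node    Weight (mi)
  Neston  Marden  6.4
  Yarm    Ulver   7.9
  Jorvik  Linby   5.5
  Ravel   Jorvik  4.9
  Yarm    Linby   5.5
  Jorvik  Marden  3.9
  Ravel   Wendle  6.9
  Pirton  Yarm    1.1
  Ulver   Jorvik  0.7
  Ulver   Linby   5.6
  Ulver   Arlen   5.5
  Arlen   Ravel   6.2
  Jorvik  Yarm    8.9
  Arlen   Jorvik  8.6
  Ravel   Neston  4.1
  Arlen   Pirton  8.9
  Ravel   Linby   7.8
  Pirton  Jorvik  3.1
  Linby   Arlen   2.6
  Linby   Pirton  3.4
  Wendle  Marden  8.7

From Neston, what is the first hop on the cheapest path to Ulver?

Enumerating some paths:
Neston - Ravel - Jorvik - Ulver: 4.1+4.9+0.7 = 9.7
Neston - Marden - Jorvik - Ulver: 6.4+3.9+0.7 = 11
Neston - Ravel - Arlen - Ulver: 4.1+6.2+5.5 = 15.8
The minimum is 9.7 mi via Neston - Ravel - Jorvik - Ulver.
So from Neston the first move is to Ravel.

Ravel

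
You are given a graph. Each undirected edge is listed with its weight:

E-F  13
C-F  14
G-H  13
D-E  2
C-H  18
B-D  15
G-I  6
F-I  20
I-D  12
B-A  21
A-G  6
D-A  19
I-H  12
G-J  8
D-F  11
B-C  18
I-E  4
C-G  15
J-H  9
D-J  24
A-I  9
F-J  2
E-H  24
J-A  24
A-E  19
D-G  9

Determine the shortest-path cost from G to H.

Running Dijkstra from G:
G: 0
A: 6  (via G)
I: 6  (via G)
J: 8  (via G)
D: 9  (via G)
E: 10  (via I)
F: 10  (via J)
H: 13  (via G)
Shortest route: G–H = 13.

13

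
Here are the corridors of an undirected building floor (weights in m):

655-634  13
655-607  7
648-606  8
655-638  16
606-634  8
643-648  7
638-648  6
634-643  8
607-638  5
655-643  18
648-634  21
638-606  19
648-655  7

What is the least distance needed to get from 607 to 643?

18 m

Candidate routes:
607–655–648–643: 7+7+7 = 21
607–638–648–643: 5+6+7 = 18
The minimum is 18 m via 607–638–648–643.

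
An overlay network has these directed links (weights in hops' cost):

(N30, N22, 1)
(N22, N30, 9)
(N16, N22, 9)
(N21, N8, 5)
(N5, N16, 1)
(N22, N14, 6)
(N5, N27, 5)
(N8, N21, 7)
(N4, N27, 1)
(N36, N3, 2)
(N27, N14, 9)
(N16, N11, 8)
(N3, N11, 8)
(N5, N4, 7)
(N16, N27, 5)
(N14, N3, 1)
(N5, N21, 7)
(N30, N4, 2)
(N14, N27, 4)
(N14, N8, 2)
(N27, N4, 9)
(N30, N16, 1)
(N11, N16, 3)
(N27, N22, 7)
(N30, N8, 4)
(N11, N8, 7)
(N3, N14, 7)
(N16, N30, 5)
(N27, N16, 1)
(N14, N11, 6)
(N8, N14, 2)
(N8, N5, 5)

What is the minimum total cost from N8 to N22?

Compare a few routes:
N8 - N5 - N16 - N30 - N22: 5+1+5+1 = 12
N8 - N5 - N16 - N22: 5+1+9 = 15
N8 - N14 - N27 - N16 - N30 - N22: 2+4+1+5+1 = 13
N8 - N14 - N27 - N22: 2+4+7 = 13
The minimum is 12 hops' cost via N8 - N5 - N16 - N30 - N22.

12 hops' cost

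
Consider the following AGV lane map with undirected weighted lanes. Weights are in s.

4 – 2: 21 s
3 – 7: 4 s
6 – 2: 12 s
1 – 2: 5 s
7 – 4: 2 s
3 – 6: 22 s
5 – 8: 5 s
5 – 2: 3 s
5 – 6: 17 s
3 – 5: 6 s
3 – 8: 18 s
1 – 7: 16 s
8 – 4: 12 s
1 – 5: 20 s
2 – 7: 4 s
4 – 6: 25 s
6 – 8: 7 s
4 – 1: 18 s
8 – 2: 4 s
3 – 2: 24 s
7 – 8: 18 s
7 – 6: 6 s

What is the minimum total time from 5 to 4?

9 s

Candidate routes:
5 - 8 - 2 - 7 - 4: 5+4+4+2 = 15
5 - 2 - 7 - 4: 3+4+2 = 9
5 - 3 - 7 - 4: 6+4+2 = 12
The minimum is 9 s via 5 - 2 - 7 - 4.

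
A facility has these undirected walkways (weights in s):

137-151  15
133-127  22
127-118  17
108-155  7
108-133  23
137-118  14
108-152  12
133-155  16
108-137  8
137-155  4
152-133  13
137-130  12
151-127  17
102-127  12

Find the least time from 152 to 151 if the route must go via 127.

52 s

Best 152 to 127: 152 → 133 → 127 costing 35
Shortest 127→151: 127 → 151 = 17
Total via 127: 35 + 17 = 52 s.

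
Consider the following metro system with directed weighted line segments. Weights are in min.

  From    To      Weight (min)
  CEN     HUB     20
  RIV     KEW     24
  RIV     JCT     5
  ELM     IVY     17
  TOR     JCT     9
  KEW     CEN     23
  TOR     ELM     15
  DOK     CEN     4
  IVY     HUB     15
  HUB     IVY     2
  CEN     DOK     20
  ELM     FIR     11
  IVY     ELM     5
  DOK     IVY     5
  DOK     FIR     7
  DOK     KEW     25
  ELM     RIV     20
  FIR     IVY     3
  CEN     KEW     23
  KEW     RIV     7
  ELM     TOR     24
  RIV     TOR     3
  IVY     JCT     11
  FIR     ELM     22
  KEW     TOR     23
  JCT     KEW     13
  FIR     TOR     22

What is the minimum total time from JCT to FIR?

49 min

Settle nodes by increasing distance from JCT:
JCT: 0
KEW: 13  (via JCT)
RIV: 20  (via KEW)
TOR: 23  (via RIV)
CEN: 36  (via KEW)
ELM: 38  (via TOR)
FIR: 49  (via ELM)
Shortest route: JCT–KEW–RIV–TOR–ELM–FIR = 49 min.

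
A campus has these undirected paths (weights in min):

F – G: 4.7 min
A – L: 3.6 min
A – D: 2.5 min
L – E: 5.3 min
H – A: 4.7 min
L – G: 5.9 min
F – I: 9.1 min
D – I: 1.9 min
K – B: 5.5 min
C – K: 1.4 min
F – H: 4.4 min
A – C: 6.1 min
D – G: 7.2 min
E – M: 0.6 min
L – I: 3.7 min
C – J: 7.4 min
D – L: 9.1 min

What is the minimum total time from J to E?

22.4 min

Candidate routes:
J - C - A - D - I - L - E: 7.4+6.1+2.5+1.9+3.7+5.3 = 26.9
J - C - A - D - L - E: 7.4+6.1+2.5+9.1+5.3 = 30.4
J - C - A - D - G - L - E: 7.4+6.1+2.5+7.2+5.9+5.3 = 34.4
J - C - A - L - E: 7.4+6.1+3.6+5.3 = 22.4
Cheapest is J - C - A - L - E at 22.4 min.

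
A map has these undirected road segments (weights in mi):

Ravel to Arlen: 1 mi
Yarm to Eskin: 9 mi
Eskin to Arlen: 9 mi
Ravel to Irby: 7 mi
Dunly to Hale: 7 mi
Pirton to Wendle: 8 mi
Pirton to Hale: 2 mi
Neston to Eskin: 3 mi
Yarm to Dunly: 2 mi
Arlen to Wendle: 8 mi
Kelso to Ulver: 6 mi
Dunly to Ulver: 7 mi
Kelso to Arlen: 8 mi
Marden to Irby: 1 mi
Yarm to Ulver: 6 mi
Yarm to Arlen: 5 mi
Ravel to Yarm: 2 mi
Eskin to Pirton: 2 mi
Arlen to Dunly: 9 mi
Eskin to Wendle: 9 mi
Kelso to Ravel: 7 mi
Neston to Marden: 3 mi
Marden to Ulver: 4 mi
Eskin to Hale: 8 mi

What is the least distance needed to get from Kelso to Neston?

13 mi

Settle nodes by increasing distance from Kelso:
Kelso: 0
Ulver: 6  (via Kelso)
Ravel: 7  (via Kelso)
Arlen: 8  (via Kelso)
Yarm: 9  (via Ravel)
Marden: 10  (via Ulver)
Dunly: 11  (via Yarm)
Irby: 11  (via Marden)
Neston: 13  (via Marden)
Shortest route: Kelso–Ulver–Marden–Neston = 13 mi.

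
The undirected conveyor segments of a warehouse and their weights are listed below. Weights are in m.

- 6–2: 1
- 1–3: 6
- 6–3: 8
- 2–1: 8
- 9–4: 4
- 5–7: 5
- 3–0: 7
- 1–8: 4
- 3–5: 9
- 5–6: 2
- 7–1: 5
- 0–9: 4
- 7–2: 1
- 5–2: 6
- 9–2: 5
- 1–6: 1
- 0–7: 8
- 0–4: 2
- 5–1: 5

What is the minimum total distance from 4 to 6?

Settle nodes by increasing distance from 4:
4: 0
0: 2  (via 4)
9: 4  (via 4)
2: 9  (via 9)
3: 9  (via 0)
6: 10  (via 2)
Shortest route: 4–9–2–6 = 10 m.

10 m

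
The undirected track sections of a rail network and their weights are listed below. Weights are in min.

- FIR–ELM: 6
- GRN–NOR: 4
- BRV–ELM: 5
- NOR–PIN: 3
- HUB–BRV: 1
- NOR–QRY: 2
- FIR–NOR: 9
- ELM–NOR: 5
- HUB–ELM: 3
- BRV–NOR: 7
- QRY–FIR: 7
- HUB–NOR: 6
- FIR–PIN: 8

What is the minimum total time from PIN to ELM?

Enumerating some paths:
PIN - NOR - HUB - ELM: 3+6+3 = 12
PIN - NOR - ELM: 3+5 = 8
The minimum is 8 min via PIN - NOR - ELM.

8 min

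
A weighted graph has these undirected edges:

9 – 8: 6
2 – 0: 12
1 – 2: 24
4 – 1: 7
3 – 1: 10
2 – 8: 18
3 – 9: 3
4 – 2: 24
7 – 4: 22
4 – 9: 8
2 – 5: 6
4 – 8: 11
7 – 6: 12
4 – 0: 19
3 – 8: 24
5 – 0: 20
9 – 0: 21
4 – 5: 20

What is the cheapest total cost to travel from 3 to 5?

31

Compare a few routes:
3 → 1 → 2 → 5: 10+24+6 = 40
3 → 9 → 8 → 2 → 5: 3+6+18+6 = 33
3 → 9 → 4 → 5: 3+8+20 = 31
3 → 1 → 4 → 5: 10+7+20 = 37
Cheapest is 3 → 9 → 4 → 5 at 31.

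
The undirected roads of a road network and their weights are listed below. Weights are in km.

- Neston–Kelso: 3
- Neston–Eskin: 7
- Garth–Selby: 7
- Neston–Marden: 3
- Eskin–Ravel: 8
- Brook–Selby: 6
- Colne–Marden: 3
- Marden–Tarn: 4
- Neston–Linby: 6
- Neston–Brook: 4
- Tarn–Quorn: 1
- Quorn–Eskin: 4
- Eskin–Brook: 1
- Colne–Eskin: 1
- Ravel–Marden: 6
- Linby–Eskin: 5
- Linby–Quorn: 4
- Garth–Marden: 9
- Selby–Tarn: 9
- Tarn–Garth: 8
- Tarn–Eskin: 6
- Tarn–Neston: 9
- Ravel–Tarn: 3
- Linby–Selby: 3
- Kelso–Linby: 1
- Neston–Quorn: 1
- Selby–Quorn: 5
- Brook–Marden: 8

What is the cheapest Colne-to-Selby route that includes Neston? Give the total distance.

12 km

Best Colne to Neston: Colne → Eskin → Brook → Neston costing 6
Best Neston to Selby: Neston → Quorn → Selby costing 6
Total via Neston: 6 + 6 = 12 km.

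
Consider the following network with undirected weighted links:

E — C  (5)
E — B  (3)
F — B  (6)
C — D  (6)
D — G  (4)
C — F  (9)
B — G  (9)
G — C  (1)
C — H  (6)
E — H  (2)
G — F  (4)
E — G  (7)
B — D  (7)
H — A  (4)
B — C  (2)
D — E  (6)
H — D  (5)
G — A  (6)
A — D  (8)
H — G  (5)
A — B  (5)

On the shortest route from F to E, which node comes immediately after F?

B

Compare a few routes:
F - B - E: 6+3 = 9
F - G - C - E: 4+1+5 = 10
F - G - C - B - E: 4+1+2+3 = 10
The minimum is 9 via F - B - E.
So from F the first move is to B.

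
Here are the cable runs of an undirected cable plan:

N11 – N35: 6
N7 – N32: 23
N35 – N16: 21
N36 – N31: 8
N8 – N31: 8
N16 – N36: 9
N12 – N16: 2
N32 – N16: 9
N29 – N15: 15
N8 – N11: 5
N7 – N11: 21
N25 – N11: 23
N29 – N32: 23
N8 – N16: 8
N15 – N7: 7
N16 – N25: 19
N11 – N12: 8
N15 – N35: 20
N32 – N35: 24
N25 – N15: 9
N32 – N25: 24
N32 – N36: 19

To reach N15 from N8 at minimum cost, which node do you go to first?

Candidate routes:
N8 - N11 - N35 - N15: 5+6+20 = 31
N8 - N11 - N7 - N15: 5+21+7 = 33
The minimum is 31 via N8 - N11 - N35 - N15.
So from N8 the first move is to N11.

N11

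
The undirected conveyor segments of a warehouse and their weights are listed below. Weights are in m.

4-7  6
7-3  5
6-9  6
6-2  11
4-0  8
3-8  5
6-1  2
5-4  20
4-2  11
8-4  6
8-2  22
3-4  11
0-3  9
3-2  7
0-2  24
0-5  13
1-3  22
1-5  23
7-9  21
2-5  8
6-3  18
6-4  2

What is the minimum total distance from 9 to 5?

25 m

Candidate routes:
9 - 6 - 2 - 5: 6+11+8 = 25
9 - 6 - 4 - 5: 6+2+20 = 28
9 - 6 - 4 - 2 - 5: 6+2+11+8 = 27
The minimum is 25 m via 9 - 6 - 2 - 5.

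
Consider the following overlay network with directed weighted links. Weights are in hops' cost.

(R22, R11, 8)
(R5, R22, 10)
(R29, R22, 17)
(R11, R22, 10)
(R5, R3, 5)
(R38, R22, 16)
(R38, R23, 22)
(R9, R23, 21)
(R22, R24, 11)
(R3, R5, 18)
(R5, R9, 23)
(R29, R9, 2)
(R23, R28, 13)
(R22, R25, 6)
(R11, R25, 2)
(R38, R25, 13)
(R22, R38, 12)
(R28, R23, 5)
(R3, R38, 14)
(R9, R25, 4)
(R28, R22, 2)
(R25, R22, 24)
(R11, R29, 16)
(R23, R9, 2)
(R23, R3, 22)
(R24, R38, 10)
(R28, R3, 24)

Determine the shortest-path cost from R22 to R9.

26 hops' cost

Running Dijkstra from R22:
R22: 0
R25: 6  (via R22)
R11: 8  (via R22)
R24: 11  (via R22)
R38: 12  (via R22)
R29: 24  (via R11)
R9: 26  (via R29)
Shortest route: R22 → R11 → R29 → R9 = 26 hops' cost.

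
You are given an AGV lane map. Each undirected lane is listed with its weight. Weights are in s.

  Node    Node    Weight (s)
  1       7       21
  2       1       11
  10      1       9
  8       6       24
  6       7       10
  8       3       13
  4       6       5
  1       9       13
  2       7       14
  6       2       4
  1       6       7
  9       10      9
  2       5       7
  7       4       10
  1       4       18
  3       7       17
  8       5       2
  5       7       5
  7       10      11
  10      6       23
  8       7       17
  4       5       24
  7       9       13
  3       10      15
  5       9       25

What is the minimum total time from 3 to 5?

Running Dijkstra from 3:
3: 0
8: 13  (via 3)
5: 15  (via 8)
Shortest route: 3 → 8 → 5 = 15 s.

15 s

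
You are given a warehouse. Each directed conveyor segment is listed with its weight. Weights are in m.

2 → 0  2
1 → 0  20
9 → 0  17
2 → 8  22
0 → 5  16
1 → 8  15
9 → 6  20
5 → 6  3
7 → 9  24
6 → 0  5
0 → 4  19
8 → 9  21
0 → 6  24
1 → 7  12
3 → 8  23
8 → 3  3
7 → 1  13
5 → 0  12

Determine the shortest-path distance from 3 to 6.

Settle nodes by increasing distance from 3:
3: 0
8: 23  (via 3)
9: 44  (via 8)
0: 61  (via 9)
6: 64  (via 9)
Shortest route: 3 → 8 → 9 → 6 = 64 m.

64 m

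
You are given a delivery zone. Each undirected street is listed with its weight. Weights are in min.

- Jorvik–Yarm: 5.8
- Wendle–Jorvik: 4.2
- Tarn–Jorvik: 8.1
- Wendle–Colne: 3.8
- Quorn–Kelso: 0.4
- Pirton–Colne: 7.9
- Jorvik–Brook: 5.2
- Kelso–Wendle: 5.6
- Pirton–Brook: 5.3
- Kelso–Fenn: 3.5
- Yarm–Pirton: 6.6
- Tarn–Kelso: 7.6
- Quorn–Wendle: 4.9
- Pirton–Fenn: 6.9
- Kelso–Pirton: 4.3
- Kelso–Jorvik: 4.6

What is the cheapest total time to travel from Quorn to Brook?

Settle nodes by increasing distance from Quorn:
Quorn: 0
Kelso: 0.4  (via Quorn)
Fenn: 3.9  (via Kelso)
Pirton: 4.7  (via Kelso)
Wendle: 4.9  (via Quorn)
Jorvik: 5  (via Kelso)
Tarn: 8  (via Kelso)
Colne: 8.7  (via Wendle)
Brook: 10  (via Pirton)
Shortest route: Quorn → Kelso → Pirton → Brook = 10 min.

10 min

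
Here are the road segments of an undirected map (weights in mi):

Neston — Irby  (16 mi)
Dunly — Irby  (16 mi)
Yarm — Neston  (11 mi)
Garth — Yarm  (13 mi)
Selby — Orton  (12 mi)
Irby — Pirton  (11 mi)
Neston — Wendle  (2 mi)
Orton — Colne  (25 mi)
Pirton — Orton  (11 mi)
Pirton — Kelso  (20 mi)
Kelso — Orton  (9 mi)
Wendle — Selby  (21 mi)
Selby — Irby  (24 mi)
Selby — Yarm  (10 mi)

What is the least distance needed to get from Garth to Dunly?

Settle nodes by increasing distance from Garth:
Garth: 0
Yarm: 13  (via Garth)
Selby: 23  (via Yarm)
Neston: 24  (via Yarm)
Wendle: 26  (via Neston)
Orton: 35  (via Selby)
Irby: 40  (via Neston)
Kelso: 44  (via Orton)
Pirton: 46  (via Orton)
Dunly: 56  (via Irby)
Shortest route: Garth → Yarm → Neston → Irby → Dunly = 56 mi.

56 mi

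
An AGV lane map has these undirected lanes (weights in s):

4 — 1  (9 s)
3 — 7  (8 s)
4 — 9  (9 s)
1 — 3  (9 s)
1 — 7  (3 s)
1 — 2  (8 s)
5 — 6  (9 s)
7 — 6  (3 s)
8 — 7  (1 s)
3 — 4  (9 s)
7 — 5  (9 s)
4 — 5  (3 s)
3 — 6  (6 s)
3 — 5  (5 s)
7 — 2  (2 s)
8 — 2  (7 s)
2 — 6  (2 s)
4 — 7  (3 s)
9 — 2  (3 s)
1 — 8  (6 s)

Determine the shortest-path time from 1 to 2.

5 s

Settle nodes by increasing distance from 1:
1: 0
7: 3  (via 1)
8: 4  (via 7)
2: 5  (via 7)
Shortest route: 1–7–2 = 5 s.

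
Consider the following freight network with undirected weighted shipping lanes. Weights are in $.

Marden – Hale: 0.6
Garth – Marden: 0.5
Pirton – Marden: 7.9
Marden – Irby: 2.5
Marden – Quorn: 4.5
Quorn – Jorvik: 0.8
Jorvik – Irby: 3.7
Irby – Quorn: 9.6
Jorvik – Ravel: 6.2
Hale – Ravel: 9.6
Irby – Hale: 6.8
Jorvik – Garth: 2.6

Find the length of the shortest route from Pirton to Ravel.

Running Dijkstra from Pirton:
Pirton: 0
Marden: 7.9  (via Pirton)
Garth: 8.4  (via Marden)
Hale: 8.5  (via Marden)
Irby: 10.4  (via Marden)
Jorvik: 11  (via Garth)
Quorn: 11.8  (via Jorvik)
Ravel: 17.2  (via Jorvik)
Shortest route: Pirton–Marden–Garth–Jorvik–Ravel = $17.2.

$17.2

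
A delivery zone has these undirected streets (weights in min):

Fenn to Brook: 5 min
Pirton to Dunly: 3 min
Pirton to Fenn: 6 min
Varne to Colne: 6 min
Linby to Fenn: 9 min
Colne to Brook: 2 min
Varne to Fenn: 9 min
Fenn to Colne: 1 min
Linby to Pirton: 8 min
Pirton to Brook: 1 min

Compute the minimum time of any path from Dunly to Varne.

12 min

Running Dijkstra from Dunly:
Dunly: 0
Pirton: 3  (via Dunly)
Brook: 4  (via Pirton)
Colne: 6  (via Brook)
Fenn: 7  (via Colne)
Linby: 11  (via Pirton)
Varne: 12  (via Colne)
Shortest route: Dunly–Pirton–Brook–Colne–Varne = 12 min.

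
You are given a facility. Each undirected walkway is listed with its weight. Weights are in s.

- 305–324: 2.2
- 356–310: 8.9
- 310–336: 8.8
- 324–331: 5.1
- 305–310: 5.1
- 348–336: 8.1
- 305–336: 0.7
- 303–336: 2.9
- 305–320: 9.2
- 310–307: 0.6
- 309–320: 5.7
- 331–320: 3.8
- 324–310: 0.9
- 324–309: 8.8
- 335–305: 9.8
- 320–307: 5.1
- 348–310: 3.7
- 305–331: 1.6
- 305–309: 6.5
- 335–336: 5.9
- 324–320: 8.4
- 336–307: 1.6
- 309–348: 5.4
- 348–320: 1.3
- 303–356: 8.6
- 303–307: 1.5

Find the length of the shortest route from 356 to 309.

18 s

Shortest distances from 356:
356: 0
303: 8.6  (via 356)
310: 8.9  (via 356)
307: 9.5  (via 310)
324: 9.8  (via 310)
336: 11.1  (via 307)
305: 11.8  (via 336)
348: 12.6  (via 310)
331: 13.4  (via 305)
320: 13.9  (via 348)
335: 17  (via 336)
309: 18  (via 348)
Shortest route: 356–310–348–309 = 18 s.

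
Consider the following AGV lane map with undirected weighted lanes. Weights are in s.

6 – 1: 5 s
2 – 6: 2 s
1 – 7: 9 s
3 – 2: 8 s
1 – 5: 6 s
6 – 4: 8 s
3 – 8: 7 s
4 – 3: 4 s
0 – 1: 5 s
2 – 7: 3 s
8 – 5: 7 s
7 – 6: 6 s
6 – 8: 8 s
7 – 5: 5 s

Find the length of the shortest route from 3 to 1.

Settle nodes by increasing distance from 3:
3: 0
4: 4  (via 3)
8: 7  (via 3)
2: 8  (via 3)
6: 10  (via 2)
7: 11  (via 2)
5: 14  (via 8)
1: 15  (via 6)
Shortest route: 3–2–6–1 = 15 s.

15 s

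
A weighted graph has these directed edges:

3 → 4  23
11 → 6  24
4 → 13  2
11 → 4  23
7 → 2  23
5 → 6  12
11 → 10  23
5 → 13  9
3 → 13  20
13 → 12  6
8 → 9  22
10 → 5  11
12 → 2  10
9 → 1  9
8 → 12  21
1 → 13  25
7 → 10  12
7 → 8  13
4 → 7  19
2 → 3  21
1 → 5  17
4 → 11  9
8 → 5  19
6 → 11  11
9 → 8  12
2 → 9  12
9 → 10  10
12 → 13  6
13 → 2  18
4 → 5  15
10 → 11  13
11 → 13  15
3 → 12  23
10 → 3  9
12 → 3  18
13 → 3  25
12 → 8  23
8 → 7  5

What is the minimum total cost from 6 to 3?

43

Shortest distances from 6:
6: 0
11: 11  (via 6)
13: 26  (via 11)
12: 32  (via 13)
4: 34  (via 11)
10: 34  (via 11)
2: 42  (via 12)
3: 43  (via 10)
Shortest route: 6–11–10–3 = 43.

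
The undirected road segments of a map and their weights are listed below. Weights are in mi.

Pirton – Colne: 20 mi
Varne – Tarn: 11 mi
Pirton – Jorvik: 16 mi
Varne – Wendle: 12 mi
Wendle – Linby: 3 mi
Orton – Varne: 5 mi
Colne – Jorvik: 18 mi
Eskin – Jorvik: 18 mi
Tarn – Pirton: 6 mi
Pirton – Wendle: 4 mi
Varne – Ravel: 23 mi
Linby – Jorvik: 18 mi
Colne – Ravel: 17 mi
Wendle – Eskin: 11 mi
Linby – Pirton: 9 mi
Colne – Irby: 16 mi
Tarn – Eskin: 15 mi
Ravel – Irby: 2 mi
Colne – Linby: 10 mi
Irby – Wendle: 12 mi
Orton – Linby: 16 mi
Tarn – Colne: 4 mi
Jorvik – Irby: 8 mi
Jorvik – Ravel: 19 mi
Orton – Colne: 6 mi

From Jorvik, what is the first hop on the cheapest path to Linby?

Linby

Compare a few routes:
Jorvik - Linby: 18 = 18
Jorvik - Pirton - Wendle - Linby: 16+4+3 = 23
The minimum is 18 mi via Jorvik - Linby.
So from Jorvik the first move is to Linby.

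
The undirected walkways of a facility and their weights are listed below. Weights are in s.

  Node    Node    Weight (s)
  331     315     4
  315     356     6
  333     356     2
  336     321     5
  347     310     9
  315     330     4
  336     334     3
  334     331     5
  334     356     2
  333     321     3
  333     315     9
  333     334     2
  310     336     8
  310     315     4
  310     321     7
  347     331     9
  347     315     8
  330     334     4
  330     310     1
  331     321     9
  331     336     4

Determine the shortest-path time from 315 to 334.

8 s

Settle nodes by increasing distance from 315:
315: 0
330: 4  (via 315)
310: 4  (via 315)
331: 4  (via 315)
356: 6  (via 315)
334: 8  (via 330)
Shortest route: 315–330–334 = 8 s.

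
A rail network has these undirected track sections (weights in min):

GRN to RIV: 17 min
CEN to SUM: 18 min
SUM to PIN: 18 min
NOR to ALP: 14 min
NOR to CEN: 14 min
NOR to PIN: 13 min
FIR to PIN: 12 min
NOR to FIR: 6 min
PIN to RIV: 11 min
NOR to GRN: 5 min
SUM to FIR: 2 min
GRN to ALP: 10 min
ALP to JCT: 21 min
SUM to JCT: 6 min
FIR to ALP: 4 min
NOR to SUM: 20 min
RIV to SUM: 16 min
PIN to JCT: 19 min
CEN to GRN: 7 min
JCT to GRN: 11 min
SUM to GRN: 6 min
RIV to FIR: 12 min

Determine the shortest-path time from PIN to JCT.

Running Dijkstra from PIN:
PIN: 0
RIV: 11  (via PIN)
FIR: 12  (via PIN)
NOR: 13  (via PIN)
SUM: 14  (via FIR)
ALP: 16  (via FIR)
GRN: 18  (via NOR)
JCT: 19  (via PIN)
Shortest route: PIN → JCT = 19 min.

19 min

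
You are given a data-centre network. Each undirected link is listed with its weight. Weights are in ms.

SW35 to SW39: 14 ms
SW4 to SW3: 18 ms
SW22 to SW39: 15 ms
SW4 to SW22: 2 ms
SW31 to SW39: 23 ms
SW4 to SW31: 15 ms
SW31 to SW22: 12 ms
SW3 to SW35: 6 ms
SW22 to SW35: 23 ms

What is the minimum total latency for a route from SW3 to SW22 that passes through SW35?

29 ms

Best SW3 to SW35: SW3–SW35 costing 6
Best SW35 to SW22: SW35–SW22 costing 23
Total via SW35: 6 + 23 = 29 ms.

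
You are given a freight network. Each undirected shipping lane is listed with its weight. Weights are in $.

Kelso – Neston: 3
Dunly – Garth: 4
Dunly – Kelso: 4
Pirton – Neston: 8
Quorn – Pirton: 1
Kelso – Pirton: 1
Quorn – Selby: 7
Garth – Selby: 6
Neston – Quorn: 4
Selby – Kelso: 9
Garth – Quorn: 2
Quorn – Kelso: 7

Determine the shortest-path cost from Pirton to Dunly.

$5

Enumerating some paths:
Pirton–Kelso–Dunly: 1+4 = 5
Pirton–Quorn–Garth–Dunly: 1+2+4 = 7
Cheapest is Pirton–Kelso–Dunly at $5.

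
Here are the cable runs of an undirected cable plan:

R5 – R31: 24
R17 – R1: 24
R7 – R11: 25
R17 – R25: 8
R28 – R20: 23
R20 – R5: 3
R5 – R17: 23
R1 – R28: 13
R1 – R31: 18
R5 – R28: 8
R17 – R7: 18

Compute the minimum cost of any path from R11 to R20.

Candidate routes:
R11 - R7 - R17 - R5 - R20: 25+18+23+3 = 69
R11 - R7 - R17 - R1 - R28 - R5 - R20: 25+18+24+13+8+3 = 91
R11 - R7 - R17 - R5 - R28 - R20: 25+18+23+8+23 = 97
Cheapest is R11 - R7 - R17 - R5 - R20 at 69.

69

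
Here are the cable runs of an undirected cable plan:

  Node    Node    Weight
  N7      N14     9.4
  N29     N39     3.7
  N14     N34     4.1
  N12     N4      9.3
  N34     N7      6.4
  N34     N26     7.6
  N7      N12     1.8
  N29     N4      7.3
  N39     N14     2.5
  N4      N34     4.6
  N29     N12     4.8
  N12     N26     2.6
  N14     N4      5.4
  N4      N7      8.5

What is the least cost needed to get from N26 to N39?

11.1

Shortest distances from N26:
N26: 0
N12: 2.6  (via N26)
N7: 4.4  (via N12)
N29: 7.4  (via N12)
N34: 7.6  (via N26)
N39: 11.1  (via N29)
Shortest route: N26 → N12 → N29 → N39 = 11.1.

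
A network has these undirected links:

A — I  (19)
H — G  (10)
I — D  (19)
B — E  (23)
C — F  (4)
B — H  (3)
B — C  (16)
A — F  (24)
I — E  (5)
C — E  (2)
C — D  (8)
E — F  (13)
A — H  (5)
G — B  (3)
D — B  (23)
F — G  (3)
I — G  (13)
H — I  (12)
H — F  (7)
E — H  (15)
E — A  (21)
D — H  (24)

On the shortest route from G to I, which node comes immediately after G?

I

Candidate routes:
G–B–H–I: 3+3+12 = 18
G–F–C–E–I: 3+4+2+5 = 14
G–I: 13 = 13
Cheapest is G–I at 13.
So from G the first move is to I.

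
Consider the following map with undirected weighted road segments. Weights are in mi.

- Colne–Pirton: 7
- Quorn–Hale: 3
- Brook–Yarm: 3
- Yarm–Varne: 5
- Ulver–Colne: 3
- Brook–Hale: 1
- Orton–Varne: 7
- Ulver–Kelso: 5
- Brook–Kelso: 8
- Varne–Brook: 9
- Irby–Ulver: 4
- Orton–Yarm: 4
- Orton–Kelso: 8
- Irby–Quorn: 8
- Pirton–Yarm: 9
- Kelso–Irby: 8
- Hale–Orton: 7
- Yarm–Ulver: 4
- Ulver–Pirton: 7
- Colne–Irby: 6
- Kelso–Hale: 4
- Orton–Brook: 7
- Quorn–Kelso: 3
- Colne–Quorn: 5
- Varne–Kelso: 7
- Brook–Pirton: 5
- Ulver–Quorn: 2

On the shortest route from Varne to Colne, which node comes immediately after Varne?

Yarm

Enumerating some paths:
Varne → Kelso → Ulver → Colne: 7+5+3 = 15
Varne → Kelso → Quorn → Ulver → Colne: 7+3+2+3 = 15
Varne → Yarm → Ulver → Colne: 5+4+3 = 12
Varne → Kelso → Quorn → Colne: 7+3+5 = 15
The minimum is 12 mi via Varne → Yarm → Ulver → Colne.
So from Varne the first move is to Yarm.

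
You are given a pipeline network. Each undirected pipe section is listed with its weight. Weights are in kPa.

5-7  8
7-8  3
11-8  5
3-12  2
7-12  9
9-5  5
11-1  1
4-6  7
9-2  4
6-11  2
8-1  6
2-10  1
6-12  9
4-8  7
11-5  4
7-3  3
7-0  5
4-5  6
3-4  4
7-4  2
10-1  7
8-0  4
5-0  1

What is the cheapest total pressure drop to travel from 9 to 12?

Enumerating some paths:
9 - 5 - 4 - 3 - 12: 5+6+4+2 = 17
9 - 5 - 0 - 7 - 3 - 12: 5+1+5+3+2 = 16
Cheapest is 9 - 5 - 0 - 7 - 3 - 12 at 16 kPa.

16 kPa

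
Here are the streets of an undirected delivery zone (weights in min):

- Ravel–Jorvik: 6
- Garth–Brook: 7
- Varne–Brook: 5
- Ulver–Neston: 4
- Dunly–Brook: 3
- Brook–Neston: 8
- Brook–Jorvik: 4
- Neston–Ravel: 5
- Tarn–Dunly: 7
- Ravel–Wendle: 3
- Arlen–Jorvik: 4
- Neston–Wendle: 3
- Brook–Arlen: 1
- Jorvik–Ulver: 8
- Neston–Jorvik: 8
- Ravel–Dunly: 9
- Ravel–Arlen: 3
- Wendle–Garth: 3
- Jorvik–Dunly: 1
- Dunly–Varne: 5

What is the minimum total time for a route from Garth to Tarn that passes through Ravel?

20 min

Best Garth to Ravel: Garth → Wendle → Ravel costing 6
Best Ravel to Tarn: Ravel → Arlen → Brook → Dunly → Tarn costing 14
Total via Ravel: 6 + 14 = 20 min.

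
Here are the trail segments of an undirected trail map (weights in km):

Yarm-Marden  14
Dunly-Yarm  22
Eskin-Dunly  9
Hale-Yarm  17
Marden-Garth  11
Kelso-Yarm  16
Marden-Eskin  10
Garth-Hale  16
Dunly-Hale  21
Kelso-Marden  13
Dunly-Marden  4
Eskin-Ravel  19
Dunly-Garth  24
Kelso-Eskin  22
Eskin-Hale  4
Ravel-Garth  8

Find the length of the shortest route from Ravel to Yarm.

33 km

Compare a few routes:
Ravel → Eskin → Hale → Yarm: 19+4+17 = 40
Ravel → Garth → Hale → Yarm: 8+16+17 = 41
Ravel → Garth → Marden → Yarm: 8+11+14 = 33
Cheapest is Ravel → Garth → Marden → Yarm at 33 km.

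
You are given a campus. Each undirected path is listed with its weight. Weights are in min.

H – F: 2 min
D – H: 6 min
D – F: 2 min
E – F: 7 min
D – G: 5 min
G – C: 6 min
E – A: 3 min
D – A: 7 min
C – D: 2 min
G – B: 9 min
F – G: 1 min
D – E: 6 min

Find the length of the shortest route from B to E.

17 min

Running Dijkstra from B:
B: 0
G: 9  (via B)
F: 10  (via G)
D: 12  (via F)
H: 12  (via F)
C: 14  (via D)
E: 17  (via F)
Shortest route: B → G → F → E = 17 min.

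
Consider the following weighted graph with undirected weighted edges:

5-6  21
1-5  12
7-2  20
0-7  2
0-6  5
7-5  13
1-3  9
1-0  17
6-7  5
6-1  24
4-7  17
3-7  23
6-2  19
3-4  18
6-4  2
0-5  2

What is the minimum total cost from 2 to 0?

Compare a few routes:
2 - 6 - 0: 19+5 = 24
2 - 6 - 7 - 0: 19+5+2 = 26
2 - 7 - 0: 20+2 = 22
2 - 7 - 6 - 0: 20+5+5 = 30
The minimum is 22 via 2 - 7 - 0.

22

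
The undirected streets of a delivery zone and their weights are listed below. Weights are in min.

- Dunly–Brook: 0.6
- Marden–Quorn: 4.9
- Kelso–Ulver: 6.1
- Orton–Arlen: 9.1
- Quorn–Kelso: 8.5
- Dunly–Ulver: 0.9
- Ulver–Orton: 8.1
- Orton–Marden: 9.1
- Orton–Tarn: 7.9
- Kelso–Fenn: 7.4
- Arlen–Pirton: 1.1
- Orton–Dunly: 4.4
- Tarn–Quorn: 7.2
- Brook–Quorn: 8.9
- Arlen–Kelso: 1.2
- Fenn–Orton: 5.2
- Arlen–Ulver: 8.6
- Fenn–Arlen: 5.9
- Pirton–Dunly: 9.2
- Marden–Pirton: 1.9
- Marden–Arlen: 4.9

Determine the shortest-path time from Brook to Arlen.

8.8 min

Candidate routes:
Brook → Dunly → Ulver → Arlen: 0.6+0.9+8.6 = 10.1
Brook → Dunly → Pirton → Arlen: 0.6+9.2+1.1 = 10.9
Brook → Dunly → Orton → Arlen: 0.6+4.4+9.1 = 14.1
Brook → Dunly → Ulver → Kelso → Arlen: 0.6+0.9+6.1+1.2 = 8.8
Cheapest is Brook → Dunly → Ulver → Kelso → Arlen at 8.8 min.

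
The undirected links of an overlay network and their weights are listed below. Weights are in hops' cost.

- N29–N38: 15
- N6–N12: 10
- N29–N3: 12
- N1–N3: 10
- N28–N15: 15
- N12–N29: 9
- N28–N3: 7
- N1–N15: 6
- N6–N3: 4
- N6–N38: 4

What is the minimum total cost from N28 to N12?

21 hops' cost

Shortest distances from N28:
N28: 0
N3: 7  (via N28)
N6: 11  (via N3)
N38: 15  (via N6)
N15: 15  (via N28)
N1: 17  (via N3)
N29: 19  (via N3)
N12: 21  (via N6)
Shortest route: N28 → N3 → N6 → N12 = 21 hops' cost.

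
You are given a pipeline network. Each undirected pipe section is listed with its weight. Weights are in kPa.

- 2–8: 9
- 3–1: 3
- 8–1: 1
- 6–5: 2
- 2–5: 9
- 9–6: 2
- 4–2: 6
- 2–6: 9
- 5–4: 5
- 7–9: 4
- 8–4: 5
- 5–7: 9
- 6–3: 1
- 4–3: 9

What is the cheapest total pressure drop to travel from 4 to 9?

Shortest distances from 4:
4: 0
5: 5  (via 4)
8: 5  (via 4)
1: 6  (via 8)
2: 6  (via 4)
6: 7  (via 5)
3: 8  (via 6)
9: 9  (via 6)
Shortest route: 4–5–6–9 = 9 kPa.

9 kPa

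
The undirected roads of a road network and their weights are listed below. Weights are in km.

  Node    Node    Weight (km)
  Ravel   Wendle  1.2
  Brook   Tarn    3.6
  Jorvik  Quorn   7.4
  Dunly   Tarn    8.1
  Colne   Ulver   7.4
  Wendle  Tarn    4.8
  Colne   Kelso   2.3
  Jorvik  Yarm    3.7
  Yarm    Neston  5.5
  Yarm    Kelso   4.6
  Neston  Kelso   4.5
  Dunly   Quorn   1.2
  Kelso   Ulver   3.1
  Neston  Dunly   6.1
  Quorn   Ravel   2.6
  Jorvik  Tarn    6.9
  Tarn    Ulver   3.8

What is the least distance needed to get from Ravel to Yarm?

13.7 km

Running Dijkstra from Ravel:
Ravel: 0
Wendle: 1.2  (via Ravel)
Quorn: 2.6  (via Ravel)
Dunly: 3.8  (via Quorn)
Tarn: 6  (via Wendle)
Brook: 9.6  (via Tarn)
Ulver: 9.8  (via Tarn)
Neston: 9.9  (via Dunly)
Jorvik: 10  (via Quorn)
Kelso: 12.9  (via Ulver)
Yarm: 13.7  (via Jorvik)
Shortest route: Ravel → Quorn → Jorvik → Yarm = 13.7 km.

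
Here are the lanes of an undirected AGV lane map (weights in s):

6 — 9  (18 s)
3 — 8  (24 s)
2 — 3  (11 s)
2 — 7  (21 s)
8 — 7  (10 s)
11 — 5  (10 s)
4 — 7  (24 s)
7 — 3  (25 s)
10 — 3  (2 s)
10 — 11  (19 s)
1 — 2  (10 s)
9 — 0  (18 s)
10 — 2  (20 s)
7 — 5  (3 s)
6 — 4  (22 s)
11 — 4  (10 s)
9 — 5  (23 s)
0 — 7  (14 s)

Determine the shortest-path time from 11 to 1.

Running Dijkstra from 11:
11: 0
4: 10  (via 11)
5: 10  (via 11)
7: 13  (via 5)
10: 19  (via 11)
3: 21  (via 10)
8: 23  (via 7)
0: 27  (via 7)
2: 32  (via 3)
6: 32  (via 4)
9: 33  (via 5)
1: 42  (via 2)
Shortest route: 11–10–3–2–1 = 42 s.

42 s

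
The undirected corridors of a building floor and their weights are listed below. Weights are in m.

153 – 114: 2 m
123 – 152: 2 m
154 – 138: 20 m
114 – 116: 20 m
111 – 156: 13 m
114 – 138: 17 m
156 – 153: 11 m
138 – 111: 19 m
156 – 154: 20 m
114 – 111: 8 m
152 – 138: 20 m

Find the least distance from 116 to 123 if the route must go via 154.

Shortest 116→154: 116 → 114 → 153 → 156 → 154 = 53
Shortest 154→123: 154 → 138 → 152 → 123 = 42
Total via 154: 53 + 42 = 95 m.

95 m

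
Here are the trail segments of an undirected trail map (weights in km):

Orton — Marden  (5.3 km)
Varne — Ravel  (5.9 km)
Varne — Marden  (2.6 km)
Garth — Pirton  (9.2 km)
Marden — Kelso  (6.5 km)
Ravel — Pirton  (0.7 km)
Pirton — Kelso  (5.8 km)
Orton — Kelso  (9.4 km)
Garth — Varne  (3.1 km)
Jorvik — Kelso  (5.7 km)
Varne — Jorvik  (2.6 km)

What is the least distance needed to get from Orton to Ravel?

13.8 km

Running Dijkstra from Orton:
Orton: 0
Marden: 5.3  (via Orton)
Varne: 7.9  (via Marden)
Kelso: 9.4  (via Orton)
Jorvik: 10.5  (via Varne)
Garth: 11  (via Varne)
Ravel: 13.8  (via Varne)
Shortest route: Orton–Marden–Varne–Ravel = 13.8 km.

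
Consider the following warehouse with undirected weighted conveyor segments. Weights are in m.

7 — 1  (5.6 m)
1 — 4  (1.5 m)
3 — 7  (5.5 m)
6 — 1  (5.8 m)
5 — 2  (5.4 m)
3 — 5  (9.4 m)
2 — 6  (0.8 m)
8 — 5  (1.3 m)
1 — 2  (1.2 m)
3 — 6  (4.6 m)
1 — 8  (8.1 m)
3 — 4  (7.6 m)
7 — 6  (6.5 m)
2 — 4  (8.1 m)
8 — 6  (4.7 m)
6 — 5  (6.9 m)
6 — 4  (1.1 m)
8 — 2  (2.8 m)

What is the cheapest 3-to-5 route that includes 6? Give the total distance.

Best 3 to 6: 3–6 costing 4.6
Shortest 6→5: 6–2–8–5 = 4.9
Total via 6: 4.6 + 4.9 = 9.5 m.

9.5 m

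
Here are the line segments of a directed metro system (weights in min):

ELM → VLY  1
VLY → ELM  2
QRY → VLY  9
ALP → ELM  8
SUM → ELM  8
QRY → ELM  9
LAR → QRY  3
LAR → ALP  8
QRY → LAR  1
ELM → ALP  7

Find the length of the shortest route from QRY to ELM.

Candidate routes:
QRY → VLY → ELM: 9+2 = 11
QRY → ELM: 9 = 9
The minimum is 9 min via QRY → ELM.

9 min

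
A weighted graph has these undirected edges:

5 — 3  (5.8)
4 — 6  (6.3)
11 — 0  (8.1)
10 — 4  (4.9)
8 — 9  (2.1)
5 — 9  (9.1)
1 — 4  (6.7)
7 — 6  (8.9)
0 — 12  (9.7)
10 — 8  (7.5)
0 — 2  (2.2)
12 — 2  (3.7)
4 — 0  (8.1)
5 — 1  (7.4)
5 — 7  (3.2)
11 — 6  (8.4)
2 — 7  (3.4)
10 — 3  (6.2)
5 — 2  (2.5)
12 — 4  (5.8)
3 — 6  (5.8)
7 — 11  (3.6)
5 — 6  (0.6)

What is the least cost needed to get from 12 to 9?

15.3

Shortest distances from 12:
12: 0
2: 3.7  (via 12)
4: 5.8  (via 12)
0: 5.9  (via 2)
5: 6.2  (via 2)
6: 6.8  (via 5)
7: 7.1  (via 2)
10: 10.7  (via 4)
11: 10.7  (via 7)
3: 12  (via 5)
1: 12.5  (via 4)
9: 15.3  (via 5)
Shortest route: 12–2–5–9 = 15.3.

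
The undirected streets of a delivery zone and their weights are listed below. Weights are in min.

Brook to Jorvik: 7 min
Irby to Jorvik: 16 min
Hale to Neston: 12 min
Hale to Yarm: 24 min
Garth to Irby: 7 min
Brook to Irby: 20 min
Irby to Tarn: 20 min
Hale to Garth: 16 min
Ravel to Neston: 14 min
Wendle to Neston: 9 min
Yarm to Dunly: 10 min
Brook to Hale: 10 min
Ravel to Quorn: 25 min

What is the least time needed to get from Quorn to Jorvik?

Running Dijkstra from Quorn:
Quorn: 0
Ravel: 25  (via Quorn)
Neston: 39  (via Ravel)
Wendle: 48  (via Neston)
Hale: 51  (via Neston)
Brook: 61  (via Hale)
Garth: 67  (via Hale)
Jorvik: 68  (via Brook)
Shortest route: Quorn–Ravel–Neston–Hale–Brook–Jorvik = 68 min.

68 min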